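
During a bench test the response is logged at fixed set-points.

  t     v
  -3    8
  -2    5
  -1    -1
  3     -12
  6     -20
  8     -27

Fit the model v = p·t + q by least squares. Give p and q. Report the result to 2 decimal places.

p = -3.10, q = -2.15

The normal system MᵀM·[p, q]ᵀ = Mᵀv is [[123, 11]; [11, 6]]·[p, q]ᵀ = [-405, -47]ᵀ.
det = 123·6 − 11² = 617.
p = ((-405)·6 − 11·(-47))/617 = -1913/617; q = (123·(-47) − 11·(-405))/617 = -1326/617.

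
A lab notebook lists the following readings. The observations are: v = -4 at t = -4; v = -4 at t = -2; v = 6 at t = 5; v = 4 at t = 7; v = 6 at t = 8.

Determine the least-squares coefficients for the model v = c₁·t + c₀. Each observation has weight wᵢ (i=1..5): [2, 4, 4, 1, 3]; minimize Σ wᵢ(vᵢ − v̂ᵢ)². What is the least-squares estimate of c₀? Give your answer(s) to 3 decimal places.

c₀ = -0.924

With design matrix M, MᵀWM = [[389, 35]; [35, 14]] and MᵀWv = [356, 22]ᵀ.
det = 389·14 − 35² = 4221.
c₁ = (356·14 − 35·22)/4221 = 602/603; c₀ = (389·22 − 35·356)/4221 = -3902/4221.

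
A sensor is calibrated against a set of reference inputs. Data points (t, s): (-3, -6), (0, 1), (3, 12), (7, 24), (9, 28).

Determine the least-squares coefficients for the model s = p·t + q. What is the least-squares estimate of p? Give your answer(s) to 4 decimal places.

Setting ∂/∂p … = 0 gives: 148·p + 16·q = 474;  16·p + 5·q = 59.
Δ = 148·5 − 16² = 484.
p = (474·5 − 16·59)/484 = 713/242; q = (148·59 − 16·474)/484 = 287/121.

p = 2.9463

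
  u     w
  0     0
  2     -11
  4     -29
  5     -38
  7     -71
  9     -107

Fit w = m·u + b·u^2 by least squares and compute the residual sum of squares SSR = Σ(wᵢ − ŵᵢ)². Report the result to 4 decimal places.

Forming MᵀM = [[175, 1269]; [1269, 9859]] and Mᵀw = [-1788, -13604]ᵀ gives MᵀM·[m, b]ᵀ = Mᵀw.
Determinant 175·9859 − 1269² = 114964.
m = ((-1788)·9859 − 1269·(-13604))/114964 = -91104/28741; b = (175·(-13604) − 1269·(-1788))/114964 = -27932/28741.
Residuals: 0, -22215/28741, -22161/28741, 61662/28741, -34215/28741, 7141/28741; SSR = 209056/28741.

SSR = 7.2738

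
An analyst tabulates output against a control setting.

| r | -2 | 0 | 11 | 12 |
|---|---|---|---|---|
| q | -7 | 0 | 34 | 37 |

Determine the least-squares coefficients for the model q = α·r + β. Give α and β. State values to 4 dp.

α = 3.1244, β = -0.4031

Setting ∂/∂α … = 0 gives: 269·α + 21·β = 832;  21·α + 4·β = 64.
(Σr·r = 269, Σr = 21, Σ1 = 4, Σr·q = 832, Σq = 64.)
det = 269·4 − 21² = 635.
α = (832·4 − 21·64)/635 = 1984/635; β = (269·64 − 21·832)/635 = -256/635.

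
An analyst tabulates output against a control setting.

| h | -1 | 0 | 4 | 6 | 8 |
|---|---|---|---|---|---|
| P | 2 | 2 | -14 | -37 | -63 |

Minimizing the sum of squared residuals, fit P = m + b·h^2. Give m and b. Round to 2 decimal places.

Compute the Gram sums: Σ1 = 5, Σh^2 = 117, Σh^2·h^2 = 5649.
For AᵀP: ΣP = -110, Σh^2·P = -5586.
Determinant 5·5649 − 117² = 14556.
m = ((-110)·5649 − 117·(-5586))/14556 = 2681/1213; b = (5·(-5586) − 117·(-110))/14556 = -1255/1213.

m = 2.21, b = -1.03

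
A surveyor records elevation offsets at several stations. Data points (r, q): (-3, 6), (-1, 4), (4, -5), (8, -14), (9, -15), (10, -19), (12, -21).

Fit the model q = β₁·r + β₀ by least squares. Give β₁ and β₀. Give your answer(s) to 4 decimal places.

Sums needed: Σr·r = 415, Σr = 39, Σ1 = 7.
And Σr·q = -731, Σq = -64.
Eliminating β₀: 7·(row 1) − 39·(row 2) gives 1384·β₁ = 7·(-731) − 39·(-64) = -2621, so β₁ = -2621/1384.
Then β₀ = ((-64) − 39·(-2621/1384))/7 = 1949/1384.

β₁ = -1.8938, β₀ = 1.4082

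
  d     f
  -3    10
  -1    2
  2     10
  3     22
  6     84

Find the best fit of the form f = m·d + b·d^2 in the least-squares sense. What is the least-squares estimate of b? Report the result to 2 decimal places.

Normal-equation sums: Σd·d = 59, Σd·d^2 = 223, Σd^2·d^2 = 1475.
And Σd·f = 558, Σd^2·f = 3354.
So MᵀM·[m, b]ᵀ = Mᵀf: [[59, 223]; [223, 1475]]·[m, b]ᵀ = [558, 3354]ᵀ.
Δ = 59·1475 − 223² = 37296.
m = (558·1475 − 223·3354)/37296 = 6259/3108; b = (59·3354 − 223·558)/37296 = 6121/3108.

b = 1.97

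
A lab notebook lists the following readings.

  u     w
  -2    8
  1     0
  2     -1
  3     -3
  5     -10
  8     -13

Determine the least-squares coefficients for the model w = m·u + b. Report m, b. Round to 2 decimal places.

Compute the Gram sums: Σu·u = 107, Σu = 17, Σ1 = 6.
Right-hand side: Σu·w = -181, Σw = -19.
Normal equations: [[107, 17]; [17, 6]]·[m, b]ᵀ = [-181, -19]ᵀ.
det = 107·6 − 17² = 353.
m = ((-181)·6 − 17·(-19))/353 = -763/353; b = (107·(-19) − 17·(-181))/353 = 1044/353.

m = -2.16, b = 2.96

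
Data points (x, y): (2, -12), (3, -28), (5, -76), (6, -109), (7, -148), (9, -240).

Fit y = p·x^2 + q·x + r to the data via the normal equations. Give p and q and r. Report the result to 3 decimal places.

p = -2.772, q = -2.125, r = 3.406

The normal system AᵀA·[p, q, r]ᵀ = Aᵀy is [[10980, 1448, 204]; [1448, 204, 32]; [204, 32, 6]]·[p, q, r]ᵀ = [-32816, -4338, -613]ᵀ.
Row-reducing yields p = -1081/390, q = -1381/650, r = 6641/1950.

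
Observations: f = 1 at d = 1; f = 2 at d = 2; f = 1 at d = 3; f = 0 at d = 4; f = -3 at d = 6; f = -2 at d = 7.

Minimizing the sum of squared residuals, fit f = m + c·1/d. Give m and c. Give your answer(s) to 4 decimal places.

m = -1.6667, c = 3.7612

With design matrix X, XᵀX = [[6, 67/28]; [67/28, 10385/7056]] and Xᵀf = [-1, 65/42]ᵀ.
Determinant 6·(10385/7056) − (67/28)² = 7303/2352.
m = ((-1)·(10385/7056) − (67/28)·(65/42))/(7303/2352) = -5/3; c = (6·(65/42) − (67/28)·(-1))/(7303/2352) = 252/67.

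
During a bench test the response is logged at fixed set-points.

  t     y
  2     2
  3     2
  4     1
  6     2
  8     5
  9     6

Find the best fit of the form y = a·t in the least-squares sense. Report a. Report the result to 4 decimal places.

With design matrix A, AᵀA = [[210]] and Aᵀy = [120]ᵀ.
Hence a = 120 / 210 ≈ 0.571429.

a = 0.5714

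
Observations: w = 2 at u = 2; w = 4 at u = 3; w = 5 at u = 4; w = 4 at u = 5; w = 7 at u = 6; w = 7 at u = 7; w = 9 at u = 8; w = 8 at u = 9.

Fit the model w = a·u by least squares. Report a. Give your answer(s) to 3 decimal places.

The normal equations are: 284·a = 291.
Hence a = 291 / 284 ≈ 1.02465.

a = 1.025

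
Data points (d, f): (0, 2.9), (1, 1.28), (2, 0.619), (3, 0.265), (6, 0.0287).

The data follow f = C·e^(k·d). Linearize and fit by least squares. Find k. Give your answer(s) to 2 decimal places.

Linearized form: ln f = k·d + ln C. From the 5 transformed points,
Sums: Σd = 12.0000, Σ(d)² = 50.0000, Σln f = -4.0470, Σd·ln f = -26.0017.
Normal system: [[50.0000, 12.0000]; [12.0000, 5]]·[k, ln C]ᵀ = [-26.0017, -4.0470]ᵀ.
Solving (det = 106.0000): k = -0.76835, ln C = 1.03464.

k = -0.77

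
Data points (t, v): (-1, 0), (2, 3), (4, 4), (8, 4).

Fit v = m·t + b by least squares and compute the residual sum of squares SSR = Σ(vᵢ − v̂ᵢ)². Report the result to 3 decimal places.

SSR = 2.959

Sums needed: Σt·t = 85, Σt = 13, Σ1 = 4.
Moment sums: Σt·v = 54, Σv = 11.
So MᵀM·[m, b]ᵀ = Mᵀv: [[85, 13]; [13, 4]]·[m, b]ᵀ = [54, 11]ᵀ.
Eliminating b: 4·(row 1) − 13·(row 2) gives 171·m = 4·54 − 13·11 = 73, so m = 73/171.
Then b = (11 − 13·(73/171))/4 = 233/171.
Residuals: -160/171, 134/171, 53/57, -7/9; SSR = 506/171.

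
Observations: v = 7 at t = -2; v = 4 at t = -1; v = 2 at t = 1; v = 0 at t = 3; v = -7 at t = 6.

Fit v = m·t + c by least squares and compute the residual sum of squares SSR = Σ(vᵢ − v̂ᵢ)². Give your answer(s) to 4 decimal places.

With design matrix A, AᵀA = [[51, 7]; [7, 5]] and Aᵀv = [-58, 6]ᵀ.
Eliminating c: 5·(row 1) − 7·(row 2) gives 206·m = 5·(-58) − 7·6 = -332, so m = -166/103.
Then c = (6 − 7·(-166/103))/5 = 356/103.
Residuals: 33/103, -110/103, 16/103, 142/103, -81/103; SSR = 390/103.

SSR = 3.7864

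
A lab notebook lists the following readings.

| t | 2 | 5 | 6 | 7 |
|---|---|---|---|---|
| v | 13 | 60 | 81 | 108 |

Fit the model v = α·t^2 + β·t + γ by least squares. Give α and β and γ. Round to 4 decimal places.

The normal system XᵀX·[α, β, γ]ᵀ = Xᵀv is [[4338, 692, 114]; [692, 114, 20]; [114, 20, 4]]·[α, β, γ]ᵀ = [9760, 1568, 262]ᵀ.
Inverting the 3×3 Gram matrix, [α, β, γ]ᵀ = [313/181, 608/181, -105/181]ᵀ.

α = 1.7293, β = 3.3591, γ = -0.5801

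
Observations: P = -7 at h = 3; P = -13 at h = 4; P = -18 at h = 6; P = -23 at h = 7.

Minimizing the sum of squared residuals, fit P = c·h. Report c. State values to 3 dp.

c = -3.109

Entries of XᵀX: Σh·h = 110.
For XᵀP: Σh·P = -342.
c = (-342)/110 = -3.10909.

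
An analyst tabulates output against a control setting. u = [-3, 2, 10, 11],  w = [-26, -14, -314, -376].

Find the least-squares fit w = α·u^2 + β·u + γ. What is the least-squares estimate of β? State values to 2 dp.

The normal equations are: 24738·α + 2312·β + 234·γ = -77186;  2312·α + 234·β + 20·γ = -7226;  234·α + 20·β + 4·γ = -730.
(Σu^2·u^2 = 24738, Σu^2·u = 2312, Σu^2 = 234, Σu·u = 234, Σu = 20, Σ1 = 4, Σu^2·w = -77186, Σu·w = -7226, Σw = -730.)
Row-reducing yields α = -268331/88201, β = -66961/88201, γ = -64514/88201.

β = -0.76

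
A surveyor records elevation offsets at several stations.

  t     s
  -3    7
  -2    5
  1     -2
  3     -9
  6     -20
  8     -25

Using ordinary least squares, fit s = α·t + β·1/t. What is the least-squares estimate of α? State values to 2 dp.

Forming AᵀA = [[123, 6]; [6, 97/64]] and Aᵀs = [-380, -391/24]ᵀ gives AᵀA·[α, β]ᵀ = Aᵀs.
Eliminating β: (97/64)·(row 1) − 6·(row 2) gives (9627/64)·α = (97/64)·(-380) − 6·(-391/24) = -7651/16, so α = -30604/9627.
Then β = ((-391/24) − 6·(-30604/9627))/(97/64) = 17672/9627.

α = -3.18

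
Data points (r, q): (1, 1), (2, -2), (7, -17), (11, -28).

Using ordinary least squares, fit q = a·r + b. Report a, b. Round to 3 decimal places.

Forming AᵀA = [[175, 21]; [21, 4]] and Aᵀq = [-430, -46]ᵀ gives AᵀA·[a, b]ᵀ = Aᵀq.
Determinant 175·4 − 21² = 259.
a = ((-430)·4 − 21·(-46))/259 = -754/259; b = (175·(-46) − 21·(-430))/259 = 140/37.

a = -2.911, b = 3.784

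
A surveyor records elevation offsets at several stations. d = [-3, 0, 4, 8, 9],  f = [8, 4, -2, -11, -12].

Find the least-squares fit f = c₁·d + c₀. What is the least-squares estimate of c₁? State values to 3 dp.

Compute the Gram sums: Σd·d = 170, Σd = 18, Σ1 = 5.
And Σd·f = -228, Σf = -13.
XᵀX·[c₁, c₀]ᵀ = Xᵀf becomes [[170, 18]; [18, 5]]·[c₁, c₀]ᵀ = [-228, -13]ᵀ.
Determinant 170·5 − 18² = 526.
c₁ = ((-228)·5 − 18·(-13))/526 = -453/263; c₀ = (170·(-13) − 18·(-228))/526 = 947/263.

c₁ = -1.722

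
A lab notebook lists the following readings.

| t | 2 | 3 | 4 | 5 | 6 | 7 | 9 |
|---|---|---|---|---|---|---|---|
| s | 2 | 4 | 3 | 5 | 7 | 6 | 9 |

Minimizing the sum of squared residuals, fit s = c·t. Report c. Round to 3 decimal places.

c = 0.991

Entries of MᵀM: Σt·t = 220.
And Σt·s = 218.
Hence c = 218 / 220 ≈ 0.990909.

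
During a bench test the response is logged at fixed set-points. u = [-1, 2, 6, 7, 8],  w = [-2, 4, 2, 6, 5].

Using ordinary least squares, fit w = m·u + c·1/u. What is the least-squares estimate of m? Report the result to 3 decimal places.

m = 0.607

Entries of AᵀA: Σu·u = 154, Σu·1/u = 5, Σ1/u·1/u = 37081/28224.
For Aᵀw: Σu·w = 104, Σ1/u·w = 977/168.
AᵀA·[m, c]ᵀ = Aᵀw becomes [[154, 5]; [5, 37081/28224]]·[m, c]ᵀ = [104, 977/168]ᵀ.
Eliminating c: (37081/28224)·(row 1) − 5·(row 2) gives (357491/2016)·m = (37081/28224)·104 − 5·(977/168) = 94867/882, so m = 1517872/2502437.
Then c = ((977/168) − 5·(1517872/2502437))/(37081/28224) = 757176/357491.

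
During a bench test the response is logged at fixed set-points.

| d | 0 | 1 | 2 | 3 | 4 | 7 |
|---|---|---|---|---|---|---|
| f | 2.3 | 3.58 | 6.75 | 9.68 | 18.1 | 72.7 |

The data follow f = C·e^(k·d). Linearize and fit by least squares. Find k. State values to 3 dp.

k = 0.497

Linearized form: ln f = k·d + ln C. From the 6 transformed points,
Σd = 17.0000, Σ(d)² = 79.0000, Σln f = 13.4701, Σd·ln f = 53.4927.
Normal system: [[79.0000, 17.0000]; [17.0000, 6]]·[k, ln C]ᵀ = [53.4927, 13.4701]ᵀ.
Slope k = (n·Σd·ln f − Σd·Σln f)/(n·Σ(d)² − (Σd)²) = (6·53.4927 − 17.0000·13.4701)/185.0000 = 0.49710; ln C = (Σln f − k·Σd)/n = 0.83657.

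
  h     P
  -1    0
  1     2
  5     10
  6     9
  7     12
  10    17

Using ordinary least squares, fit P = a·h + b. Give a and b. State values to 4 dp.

a = 1.5574, b = 1.0656

Sums needed: Σh·h = 212, Σh = 28, Σ1 = 6.
Right-hand side: Σh·P = 360, ΣP = 50.
Normal equations: [[212, 28]; [28, 6]]·[a, b]ᵀ = [360, 50]ᵀ.
det = 212·6 − 28² = 488.
a = (360·6 − 28·50)/488 = 95/61; b = (212·50 − 28·360)/488 = 65/61.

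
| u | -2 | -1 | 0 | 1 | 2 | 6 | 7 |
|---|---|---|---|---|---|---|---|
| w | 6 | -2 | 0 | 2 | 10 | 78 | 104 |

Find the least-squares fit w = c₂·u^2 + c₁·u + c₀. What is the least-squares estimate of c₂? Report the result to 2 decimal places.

The normal equations are: 3731·c₂ + 559·c₁ + 95·c₀ = 7968;  559·c₂ + 95·c₁ + 13·c₀ = 1208;  95·c₂ + 13·c₁ + 7·c₀ = 198.
Inverting the 3×3 Gram matrix, [c₂, c₁, c₀]ᵀ = [92255/46641, 55007/46641, -11638/15547]ᵀ.

c₂ = 1.98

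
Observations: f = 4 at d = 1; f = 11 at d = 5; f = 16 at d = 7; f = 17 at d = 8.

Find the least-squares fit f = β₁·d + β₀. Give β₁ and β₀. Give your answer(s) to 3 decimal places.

From the data, Σd·d = 139, Σd = 21, Σ1 = 4.
And Σd·f = 307, Σf = 48.
Δ = 139·4 − 21² = 115.
β₁ = (307·4 − 21·48)/115 = 44/23; β₀ = (139·48 − 21·307)/115 = 45/23.

β₁ = 1.913, β₀ = 1.957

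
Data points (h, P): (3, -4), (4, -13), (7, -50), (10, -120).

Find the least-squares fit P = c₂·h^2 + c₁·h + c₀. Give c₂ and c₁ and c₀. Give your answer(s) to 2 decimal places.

Entries of MᵀM: Σh^2·h^2 = 12738, Σh^2·h = 1434, Σh^2 = 174, Σh·h = 174, Σh = 24, Σ1 = 4.
And Σh^2·P = -14694, Σh·P = -1614, ΣP = -187.
So MᵀM·[c₂, c₁, c₀]ᵀ = MᵀP: [[12738, 1434, 174]; [1434, 174, 24]; [174, 24, 4]]·[c₂, c₁, c₀]ᵀ = [-14694, -1614, -187]ᵀ.
Row-reducing yields c₂ = -109/66, c₁ = 1673/330, c₀ = -293/55.

c₂ = -1.65, c₁ = 5.07, c₀ = -5.33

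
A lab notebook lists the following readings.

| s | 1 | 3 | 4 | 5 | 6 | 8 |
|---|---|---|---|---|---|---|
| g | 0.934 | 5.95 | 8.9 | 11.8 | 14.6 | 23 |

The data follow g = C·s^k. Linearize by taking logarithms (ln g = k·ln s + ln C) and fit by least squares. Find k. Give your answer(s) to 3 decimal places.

Taking logs, ln g = k·ln s + ln C, so regress ln g on ln s.
Σln s = 7.9655, Σ(ln s)² = 13.2535, Σln g = 12.1858, Σln s·ln g = 20.2858.
Equations: 13.2535·k + 7.9655·ln C = 20.2858;  7.9655·k + 6·ln C = 12.1858.
Solving (det = 16.0713): k = 1.53371, ln C = -0.00518.

k = 1.534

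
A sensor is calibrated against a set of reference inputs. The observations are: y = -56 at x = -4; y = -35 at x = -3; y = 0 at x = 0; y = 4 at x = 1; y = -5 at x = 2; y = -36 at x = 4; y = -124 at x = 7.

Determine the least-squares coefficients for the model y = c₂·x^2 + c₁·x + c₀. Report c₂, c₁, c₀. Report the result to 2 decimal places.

c₂ = -2.96, c₁ = 2.77, c₀ = 1.40

Compute the Gram sums: Σx^2·x^2 = 3011, Σx^2·x = 325, Σx^2 = 95, Σx·x = 95, Σx = 7, Σ1 = 7.
Right-hand side: Σx^2·y = -7879, Σx·y = -689, Σy = -252.
Normal equations: [[3011, 325, 95]; [325, 95, 7]; [95, 7, 7]]·[c₂, c₁, c₀]ᵀ = [-7879, -689, -252]ᵀ.
Inverting the 3×3 Gram matrix, [c₂, c₁, c₀]ᵀ = [-340529/115046, 13857/5002, 80549/57523]ᵀ.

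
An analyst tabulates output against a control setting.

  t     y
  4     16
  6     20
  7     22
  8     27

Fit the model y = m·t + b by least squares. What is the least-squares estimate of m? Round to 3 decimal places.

m = 2.600

From the data, Σt·t = 165, Σt = 25, Σ1 = 4.
For Mᵀy: Σt·y = 554, Σy = 85.
So MᵀM·[m, b]ᵀ = Mᵀy: [[165, 25]; [25, 4]]·[m, b]ᵀ = [554, 85]ᵀ.
Eliminating b: 4·(row 1) − 25·(row 2) gives 35·m = 4·554 − 25·85 = 91, so m = 13/5.
Then b = (85 − 25·(13/5))/4 = 5.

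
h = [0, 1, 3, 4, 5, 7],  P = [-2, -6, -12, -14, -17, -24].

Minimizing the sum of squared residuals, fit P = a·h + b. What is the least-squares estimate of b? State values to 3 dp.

From the data, Σh·h = 100, Σh = 20, Σ1 = 6.
Right-hand side: Σh·P = -351, ΣP = -75.
So AᵀA·[a, b]ᵀ = AᵀP: [[100, 20]; [20, 6]]·[a, b]ᵀ = [-351, -75]ᵀ.
Eliminating b: 6·(row 1) − 20·(row 2) gives 200·a = 6·(-351) − 20·(-75) = -606, so a = -303/100.
Then b = ((-75) − 20·(-303/100))/6 = -12/5.

b = -2.400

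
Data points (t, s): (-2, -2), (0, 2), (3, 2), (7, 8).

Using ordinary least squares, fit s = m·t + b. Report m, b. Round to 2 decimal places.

Forming MᵀM = [[62, 8]; [8, 4]] and Mᵀs = [66, 10]ᵀ gives MᵀM·[m, b]ᵀ = Mᵀs.
det = 62·4 − 8² = 184.
m = (66·4 − 8·10)/184 = 1; b = (62·10 − 8·66)/184 = 1/2.

m = 1.00, b = 0.50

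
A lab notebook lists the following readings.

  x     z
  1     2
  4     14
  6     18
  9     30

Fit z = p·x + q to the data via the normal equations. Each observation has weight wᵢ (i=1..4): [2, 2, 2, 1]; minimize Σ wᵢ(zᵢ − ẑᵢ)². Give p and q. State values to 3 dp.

From the data, Σwᵢ·x·x = 187, Σwᵢ·x = 31, Σwᵢ·1 = 7.
For MᵀWz: Σwᵢ·x·z = 602, Σwᵢ·z = 98.
Normal equations: [[187, 31]; [31, 7]]·[p, q]ᵀ = [602, 98]ᵀ.
det = 187·7 − 31² = 348.
p = (602·7 − 31·98)/348 = 98/29; q = (187·98 − 31·602)/348 = -28/29.

p = 3.379, q = -0.966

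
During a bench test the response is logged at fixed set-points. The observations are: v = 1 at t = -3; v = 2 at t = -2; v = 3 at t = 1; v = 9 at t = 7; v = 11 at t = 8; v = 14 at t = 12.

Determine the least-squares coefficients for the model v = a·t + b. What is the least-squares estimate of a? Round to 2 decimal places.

a = 0.88

With design matrix M, MᵀM = [[271, 23]; [23, 6]] and Mᵀv = [315, 40]ᵀ.
Determinant 271·6 − 23² = 1097.
a = (315·6 − 23·40)/1097 = 970/1097; b = (271·40 − 23·315)/1097 = 3595/1097.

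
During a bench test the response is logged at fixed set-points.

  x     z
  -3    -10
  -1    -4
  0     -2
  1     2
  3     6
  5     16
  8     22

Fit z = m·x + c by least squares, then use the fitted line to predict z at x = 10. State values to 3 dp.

ẑ = 28.687

Compute the Gram sums: Σx·x = 109, Σx = 13, Σ1 = 7.
Right-hand side: Σx·z = 310, Σz = 30.
So AᵀA·[m, c]ᵀ = Aᵀz: [[109, 13]; [13, 7]]·[m, c]ᵀ = [310, 30]ᵀ.
Determinant 109·7 − 13² = 594.
m = (310·7 − 13·30)/594 = 890/297; c = (109·30 − 13·310)/594 = -380/297.
At x = 10: ẑ = (890/297)·(10) + (-380/297)·(1) = 2840/99.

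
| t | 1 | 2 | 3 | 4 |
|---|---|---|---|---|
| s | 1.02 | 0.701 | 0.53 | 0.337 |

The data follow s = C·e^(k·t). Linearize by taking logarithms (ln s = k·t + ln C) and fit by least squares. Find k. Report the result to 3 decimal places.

Linearized form: ln s = k·t + ln C. From the 4 transformed points,
Σt = 10.0000, Σ(t)² = 30.0000, Σln s = -2.0580, Σt·ln s = -6.9460.
Equations: 30.0000·k + 10.0000·ln C = -6.9460;  10.0000·k + 4·ln C = -2.0580.
Δ = 30.0000·4 − (10.0000)² = 20.0000; k = (-6.9460·4 − 10.0000·-2.0580)/20.0000 = -0.36021, ln C = (30.0000·-2.0580 − 10.0000·-6.9460)/20.0000 = 0.38602.

k = -0.360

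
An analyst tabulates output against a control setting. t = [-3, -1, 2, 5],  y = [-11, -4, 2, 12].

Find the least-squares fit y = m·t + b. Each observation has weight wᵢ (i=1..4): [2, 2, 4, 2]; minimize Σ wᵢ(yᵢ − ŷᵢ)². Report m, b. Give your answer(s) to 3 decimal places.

m = 2.737, b = -2.537

With design matrix M, MᵀWM = [[86, 10]; [10, 10]] and MᵀWy = [210, 2]ᵀ.
Eliminating b: 10·(row 1) − 10·(row 2) gives 760·m = 10·210 − 10·2 = 2080, so m = 52/19.
Then b = (2 − 10·(52/19))/10 = -241/95.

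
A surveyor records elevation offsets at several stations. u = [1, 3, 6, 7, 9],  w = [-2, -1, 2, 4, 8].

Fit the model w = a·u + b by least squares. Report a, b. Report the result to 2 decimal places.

a = 1.22, b = -4.15

XᵀX·[a, b]ᵀ = Xᵀw reads: 176·a + 26·b = 107;  26·a + 5·b = 11.
(Σu·u = 176, Σu = 26, Σ1 = 5, Σu·w = 107, Σw = 11.)
Δ = 176·5 − 26² = 204.
a = (107·5 − 26·11)/204 = 83/68; b = (176·11 − 26·107)/204 = -141/34.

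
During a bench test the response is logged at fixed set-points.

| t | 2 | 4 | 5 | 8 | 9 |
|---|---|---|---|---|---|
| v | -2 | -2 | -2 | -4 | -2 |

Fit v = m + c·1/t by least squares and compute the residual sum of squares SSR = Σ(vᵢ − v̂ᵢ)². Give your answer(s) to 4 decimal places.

SSR = 2.6917

Compute the Gram sums: Σ1 = 5, Σ1/t = 427/360, Σ1/t·1/t = 49309/129600.
For Aᵀv: Σv = -12, Σ1/t·v = -118/45.
Eliminating c: (49309/129600)·(row 1) − (427/360)·(row 2) gives (8027/16200)·m = (49309/129600)·(-12) − (427/360)·(-118/45) = -9431/6480, so m = -47155/16054.
Then c = ((-118/45) − (427/360)·(-47155/16054))/(49309/129600) = 18180/8027.
Residuals: -3133/16054, 259/698, 7775/16054, -10803/8027, 11007/16054; SSR = 21606/8027.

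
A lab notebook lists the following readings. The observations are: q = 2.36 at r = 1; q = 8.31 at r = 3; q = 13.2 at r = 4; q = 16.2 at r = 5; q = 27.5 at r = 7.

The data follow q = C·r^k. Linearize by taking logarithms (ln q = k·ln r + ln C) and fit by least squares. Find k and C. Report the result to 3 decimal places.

k = 1.247, C = 2.281

Linearized form: ln q = k·ln r + ln C. From the 5 transformed points,
Σln r = 6.0403, Σ(ln r)² = 9.5056, Σln q = 11.6555, Σln r·ln q = 16.8346.
Normal system: [[9.5056, 6.0403]; [6.0403, 5]]·[k, ln C]ᵀ = [16.8346, 11.6555]ᵀ.
Solving (det = 11.0434): k = 1.24696, ln C = 0.82472, so C = exp(0.82472) = 2.28123.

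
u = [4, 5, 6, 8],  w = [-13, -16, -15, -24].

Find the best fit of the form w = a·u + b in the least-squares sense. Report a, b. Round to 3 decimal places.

With design matrix M, MᵀM = [[141, 23]; [23, 4]] and Mᵀw = [-414, -68]ᵀ.
Eliminating b: 4·(row 1) − 23·(row 2) gives 35·a = 4·(-414) − 23·(-68) = -92, so a = -92/35.
Then b = ((-68) − 23·(-92/35))/4 = -66/35.

a = -2.629, b = -1.886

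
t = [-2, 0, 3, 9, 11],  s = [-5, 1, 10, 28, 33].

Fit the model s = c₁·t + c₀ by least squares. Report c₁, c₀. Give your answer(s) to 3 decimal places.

Compute the Gram sums: Σt·t = 215, Σt = 21, Σ1 = 5.
For Aᵀs: Σt·s = 655, Σs = 67.
Normal equations: [[215, 21]; [21, 5]]·[c₁, c₀]ᵀ = [655, 67]ᵀ.
Δ = 215·5 − 21² = 634.
c₁ = (655·5 − 21·67)/634 = 934/317; c₀ = (215·67 − 21·655)/634 = 325/317.

c₁ = 2.946, c₀ = 1.025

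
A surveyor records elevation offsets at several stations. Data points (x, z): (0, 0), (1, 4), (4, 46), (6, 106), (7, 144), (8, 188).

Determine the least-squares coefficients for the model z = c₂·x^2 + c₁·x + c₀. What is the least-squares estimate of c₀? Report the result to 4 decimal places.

c₀ = 0.4980

Sums needed: Σx^2·x^2 = 8050, Σx^2·x = 1136, Σx^2 = 166, Σx·x = 166, Σx = 26, Σ1 = 6.
Right-hand side: Σx^2·z = 23644, Σx·z = 3336, Σz = 488.
MᵀM·[c₂, c₁, c₀]ᵀ = Mᵀz becomes [[8050, 1136, 166]; [1136, 166, 26]; [166, 26, 6]]·[c₂, c₁, c₀]ᵀ = [23644, 3336, 488]ᵀ.
Solving the 3×3 system (Gaussian elimination) gives c₂ = 4808/1617, c₁ = -2666/8085, c₀ = 122/245.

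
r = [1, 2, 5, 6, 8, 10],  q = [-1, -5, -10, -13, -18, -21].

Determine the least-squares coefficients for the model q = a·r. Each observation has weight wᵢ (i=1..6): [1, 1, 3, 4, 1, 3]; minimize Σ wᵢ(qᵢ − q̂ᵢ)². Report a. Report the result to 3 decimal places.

a = -2.121

Setting ∂/∂a … = 0 gives: 588·a = -1247.
(Σwᵢ·r·r = 588, Σwᵢ·r·q = -1247.)
a = (-1247)/588 = -2.12075.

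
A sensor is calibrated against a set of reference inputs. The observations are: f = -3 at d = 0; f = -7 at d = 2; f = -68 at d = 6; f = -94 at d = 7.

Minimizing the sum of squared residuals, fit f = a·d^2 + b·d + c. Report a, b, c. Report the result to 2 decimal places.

a = -2.19, b = 2.34, c = -2.97

Compute the Gram sums: Σd^2·d^2 = 3713, Σd^2·d = 567, Σd^2 = 89, Σd·d = 89, Σd = 15, Σ1 = 4.
Moment sums: Σd^2·f = -7082, Σd·f = -1080, Σf = -172.
Inverting the 3×3 Gram matrix, [a, b, c]ᵀ = [-10275/4684, 10965/4684, -3478/1171]ᵀ.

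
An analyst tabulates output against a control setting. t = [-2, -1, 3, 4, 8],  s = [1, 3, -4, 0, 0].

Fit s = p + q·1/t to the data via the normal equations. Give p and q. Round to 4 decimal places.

Normal-equation sums: Σ1 = 5, Σ1/t = -19/24, Σ1/t·1/t = 829/576.
Moment sums: Σs = 0, Σ1/t·s = -29/6.
XᵀX·[p, q]ᵀ = Xᵀs becomes [[5, -19/24]; [-19/24, 829/576]]·[p, q]ᵀ = [0, -29/6]ᵀ.
Eliminating q: (829/576)·(row 1) − (-19/24)·(row 2) gives (473/72)·p = (829/576)·0 − (-19/24)·(-29/6) = -551/144, so p = -551/946.
Then q = ((-29/6) − (-19/24)·(-551/946))/(829/576) = -1740/473.

p = -0.5825, q = -3.6786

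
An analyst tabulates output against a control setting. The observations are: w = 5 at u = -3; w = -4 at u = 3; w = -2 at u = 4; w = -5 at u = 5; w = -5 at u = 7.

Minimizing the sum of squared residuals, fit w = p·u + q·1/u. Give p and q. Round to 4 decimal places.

p = -0.5472, q = -7.1812

From the data, Σu·u = 108, Σu·1/u = 5, Σ1/u·1/u = 60881/176400.
And Σu·w = -95, Σ1/u·w = -73/14.
Normal equations: [[108, 5]; [5, 60881/176400]]·[p, q]ᵀ = [-95, -73/14]ᵀ.
Eliminating q: (60881/176400)·(row 1) − 5·(row 2) gives (60143/4900)·p = (60881/176400)·(-95) − 5·(-73/14) = -236939/35280, so p = -1184695/2165148.
Then q = ((-73/14) − 5·(-1184695/2165148))/(60881/176400) = -431900/60143.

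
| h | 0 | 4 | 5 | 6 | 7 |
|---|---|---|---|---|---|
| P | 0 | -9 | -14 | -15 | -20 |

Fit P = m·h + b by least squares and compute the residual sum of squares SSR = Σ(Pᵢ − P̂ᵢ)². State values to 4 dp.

Compute the Gram sums: Σh·h = 126, Σh = 22, Σ1 = 5.
And Σh·P = -336, ΣP = -58.
AᵀA·[m, b]ᵀ = AᵀP becomes [[126, 22]; [22, 5]]·[m, b]ᵀ = [-336, -58]ᵀ.
det = 126·5 − 22² = 146.
m = ((-336)·5 − 22·(-58))/146 = -202/73; b = (126·(-58) − 22·(-336))/146 = 42/73.
Residuals: -42/73, 109/73, -54/73, 75/73, -88/73; SSR = 410/73.

SSR = 5.6164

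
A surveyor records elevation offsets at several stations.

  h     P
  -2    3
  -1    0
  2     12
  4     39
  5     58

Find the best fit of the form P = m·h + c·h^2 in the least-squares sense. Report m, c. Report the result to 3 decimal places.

Entries of XᵀX: Σh·h = 50, Σh·h^2 = 188, Σh^2·h^2 = 914.
For XᵀP: Σh·P = 464, Σh^2·P = 2134.
Normal equations: [[50, 188]; [188, 914]]·[m, c]ᵀ = [464, 2134]ᵀ.
Determinant 50·914 − 188² = 10356.
m = (464·914 − 188·2134)/10356 = 5726/2589; c = (50·2134 − 188·464)/10356 = 4867/2589.

m = 2.212, c = 1.880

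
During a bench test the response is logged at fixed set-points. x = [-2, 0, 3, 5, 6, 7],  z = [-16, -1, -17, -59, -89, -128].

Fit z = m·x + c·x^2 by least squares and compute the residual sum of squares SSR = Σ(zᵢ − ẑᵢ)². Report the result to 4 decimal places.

From the data, Σx·x = 123, Σx·x^2 = 703, Σx^2·x^2 = 4419.
Right-hand side: Σx·z = -1744, Σx^2·z = -11168.
So MᵀM·[m, c]ᵀ = Mᵀz: [[123, 703]; [703, 4419]]·[m, c]ᵀ = [-1744, -11168]ᵀ.
Determinant 123·4419 − 703² = 49328.
m = ((-1744)·4419 − 703·(-11168))/49328 = 9023/3083; c = (123·(-11168) − 703·(-1744))/49328 = -9227/3083.
Residuals: 5626/3083, -1, 3563/3083, 3663/3083, 3647/3083, -5662/3083; SSR = 36532/3083.

SSR = 11.8495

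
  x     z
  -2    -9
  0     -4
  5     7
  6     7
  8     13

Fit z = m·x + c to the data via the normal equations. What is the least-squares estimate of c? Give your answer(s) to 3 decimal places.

c = -4.430

Sums needed: Σx·x = 129, Σx = 17, Σ1 = 5.
Moment sums: Σx·z = 199, Σz = 14.
So MᵀM·[m, c]ᵀ = Mᵀz: [[129, 17]; [17, 5]]·[m, c]ᵀ = [199, 14]ᵀ.
Δ = 129·5 − 17² = 356.
m = (199·5 − 17·14)/356 = 757/356; c = (129·14 − 17·199)/356 = -1577/356.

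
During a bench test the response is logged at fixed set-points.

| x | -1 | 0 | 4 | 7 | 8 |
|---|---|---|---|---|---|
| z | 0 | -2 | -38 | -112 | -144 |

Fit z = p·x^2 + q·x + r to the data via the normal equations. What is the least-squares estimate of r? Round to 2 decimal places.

r = -0.34

Setting ∂/∂p … = 0 gives: 6754·p + 918·q + 130·r = -15312;  918·p + 130·q + 18·r = -2088;  130·p + 18·q + 5·r = -296.
(Σx^2·x^2 = 6754, Σx^2·x = 918, Σx^2 = 130, Σx·x = 130, Σx = 18, Σ1 = 5, Σx^2·z = -15312, Σx·z = -2088, Σz = -296.)
Row-reducing yields p = -11401/5464, q = -6993/5464, r = -467/1366.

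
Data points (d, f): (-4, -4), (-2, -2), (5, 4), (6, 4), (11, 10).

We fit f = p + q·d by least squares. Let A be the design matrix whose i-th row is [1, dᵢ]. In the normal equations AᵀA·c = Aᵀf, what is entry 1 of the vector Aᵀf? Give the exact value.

Entry 1 ↔ basis 1, so (Aᵀf)_{1} = Σᵢ fᵢ = (1)·(-4) + (1)·(-2) + (1)·(4) + (1)·(4) + (1)·(10) = 12.

12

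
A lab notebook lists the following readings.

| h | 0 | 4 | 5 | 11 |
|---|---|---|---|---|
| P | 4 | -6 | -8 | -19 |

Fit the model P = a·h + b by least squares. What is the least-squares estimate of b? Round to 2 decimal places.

b = 3.07

Compute the Gram sums: Σh·h = 162, Σh = 20, Σ1 = 4.
And Σh·P = -273, ΣP = -29.
Normal equations: [[162, 20]; [20, 4]]·[a, b]ᵀ = [-273, -29]ᵀ.
det = 162·4 − 20² = 248.
a = ((-273)·4 − 20·(-29))/248 = -64/31; b = (162·(-29) − 20·(-273))/248 = 381/124.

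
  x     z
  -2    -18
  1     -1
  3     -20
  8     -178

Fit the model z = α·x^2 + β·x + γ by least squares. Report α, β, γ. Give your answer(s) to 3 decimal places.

Compute the Gram sums: Σx^2·x^2 = 4194, Σx^2·x = 532, Σx^2 = 78, Σx·x = 78, Σx = 10, Σ1 = 4.
And Σx^2·z = -11645, Σx·z = -1449, Σz = -217.
So AᵀA·[α, β, γ]ᵀ = Aᵀz: [[4194, 532, 78]; [532, 78, 10]; [78, 10, 4]]·[α, β, γ]ᵀ = [-11645, -1449, -217]ᵀ.
Solving the 3×3 system (Gaussian elimination) gives α = -3497/1124, β = 3011/1124, γ = -313/1124.

α = -3.111, β = 2.679, γ = -0.278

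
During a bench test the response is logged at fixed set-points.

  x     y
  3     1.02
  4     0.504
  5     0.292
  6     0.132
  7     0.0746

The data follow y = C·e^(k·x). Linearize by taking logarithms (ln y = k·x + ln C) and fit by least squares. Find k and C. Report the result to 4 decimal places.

Taking logs, ln y = k·x + ln C, so regress ln y on x.
Σx = 25.0000, Σ(x)² = 135.0000, Σln y = -6.5169, Σx·ln y = -39.1553.
Equations: 135.0000·k + 25.0000·ln C = -39.1553;  25.0000·k + 5·ln C = -6.5169.
Solving (det = 50.0000): k = -0.65706, ln C = 1.98192, so C = exp(1.98192) = 7.25663.

k = -0.6571, C = 7.2566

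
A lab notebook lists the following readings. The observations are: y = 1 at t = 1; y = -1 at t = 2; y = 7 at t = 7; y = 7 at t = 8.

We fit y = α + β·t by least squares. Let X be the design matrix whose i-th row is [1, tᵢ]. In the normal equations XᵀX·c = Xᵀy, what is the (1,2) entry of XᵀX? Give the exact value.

Row 1 ↔ basis 1, column 2 ↔ basis t, so (XᵀX)_{1,2} = Σᵢ t = (1)·(1) + (1)·(2) + (1)·(7) + (1)·(8) = 18.

18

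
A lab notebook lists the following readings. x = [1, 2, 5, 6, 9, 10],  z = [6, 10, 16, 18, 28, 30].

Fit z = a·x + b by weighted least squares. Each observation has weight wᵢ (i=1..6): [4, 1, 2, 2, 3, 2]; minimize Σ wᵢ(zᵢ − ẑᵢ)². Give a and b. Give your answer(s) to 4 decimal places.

a = 2.6758, b = 3.2365

The normal equations are: 573·a + 75·b = 1776;  75·a + 14·b = 246.
(Σwᵢ·x·x = 573, Σwᵢ·x = 75, Σwᵢ·1 = 14, Σwᵢ·x·z = 1776, Σwᵢ·z = 246.)
Determinant 573·14 − 75² = 2397.
a = (1776·14 − 75·246)/2397 = 2138/799; b = (573·246 − 75·1776)/2397 = 2586/799.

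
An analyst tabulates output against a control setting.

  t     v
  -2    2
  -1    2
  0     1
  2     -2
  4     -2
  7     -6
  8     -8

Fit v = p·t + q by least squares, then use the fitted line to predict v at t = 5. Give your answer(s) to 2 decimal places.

Forming AᵀA = [[138, 18]; [18, 7]] and Aᵀv = [-124, -13]ᵀ gives AᵀA·[p, q]ᵀ = Aᵀv.
Determinant 138·7 − 18² = 642.
p = ((-124)·7 − 18·(-13))/642 = -317/321; q = (138·(-13) − 18·(-124))/642 = 73/107.
At t = 5: v̂ = (-317/321)·(5) + (73/107)·(1) = -1366/321.

v̂ = -4.26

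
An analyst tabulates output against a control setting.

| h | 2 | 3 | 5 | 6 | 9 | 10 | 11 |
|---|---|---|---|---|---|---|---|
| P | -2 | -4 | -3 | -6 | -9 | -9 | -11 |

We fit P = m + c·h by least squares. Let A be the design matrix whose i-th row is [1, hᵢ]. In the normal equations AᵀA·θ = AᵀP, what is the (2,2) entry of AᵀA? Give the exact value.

Row 2 ↔ basis h, column 2 ↔ basis h, so (AᵀA)_{2,2} = Σᵢ (h)·(h) = (2)·(2) + (3)·(3) + (5)·(5) + (6)·(6) + (9)·(9) + (10)·(10) + (11)·(11) = 376.

376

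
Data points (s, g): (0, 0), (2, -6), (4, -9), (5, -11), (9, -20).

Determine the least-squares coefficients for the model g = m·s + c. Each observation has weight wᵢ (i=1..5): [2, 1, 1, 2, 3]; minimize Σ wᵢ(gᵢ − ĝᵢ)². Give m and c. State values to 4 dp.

Normal-equation sums: Σwᵢ·s·s = 313, Σwᵢ·s = 43, Σwᵢ·1 = 9.
Moment sums: Σwᵢ·s·g = -698, Σwᵢ·g = -97.
Determinant 313·9 − 43² = 968.
m = ((-698)·9 − 43·(-97))/968 = -2111/968; c = (313·(-97) − 43·(-698))/968 = -347/968.

m = -2.1808, c = -0.3585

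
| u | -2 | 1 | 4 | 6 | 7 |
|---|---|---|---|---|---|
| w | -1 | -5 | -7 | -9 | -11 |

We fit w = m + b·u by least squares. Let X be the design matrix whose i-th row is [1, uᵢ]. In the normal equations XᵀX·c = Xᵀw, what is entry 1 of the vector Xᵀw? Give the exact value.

Entry 1 ↔ basis 1, so (Xᵀw)_{1} = Σᵢ wᵢ = (1)·(-1) + (1)·(-5) + (1)·(-7) + (1)·(-9) + (1)·(-11) = -33.

-33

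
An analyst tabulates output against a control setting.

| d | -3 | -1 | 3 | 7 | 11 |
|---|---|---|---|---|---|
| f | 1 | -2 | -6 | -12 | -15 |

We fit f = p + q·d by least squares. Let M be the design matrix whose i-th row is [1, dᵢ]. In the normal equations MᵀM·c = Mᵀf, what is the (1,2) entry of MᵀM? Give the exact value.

Row 1 ↔ basis 1, column 2 ↔ basis d, so (MᵀM)_{1,2} = Σᵢ d = (1)·(-3) + (1)·(-1) + (1)·(3) + (1)·(7) + (1)·(11) = 17.

17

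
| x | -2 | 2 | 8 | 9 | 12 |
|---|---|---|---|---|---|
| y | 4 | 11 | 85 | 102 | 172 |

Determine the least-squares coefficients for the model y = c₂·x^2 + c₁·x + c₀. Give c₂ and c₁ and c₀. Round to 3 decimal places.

c₂ = 1.007, c₁ = 1.958, c₀ = 3.652

MᵀM·[c₂, c₁, c₀]ᵀ = Mᵀy reads: 31425·c₂ + 2969·c₁ + 297·c₀ = 38530;  2969·c₂ + 297·c₁ + 29·c₀ = 3676;  297·c₂ + 29·c₁ + 5·c₀ = 374.
Solving the 3×3 system (Gaussian elimination) gives c₂ = 69756/69301, c₁ = 271411/138602, c₀ = 506233/138602.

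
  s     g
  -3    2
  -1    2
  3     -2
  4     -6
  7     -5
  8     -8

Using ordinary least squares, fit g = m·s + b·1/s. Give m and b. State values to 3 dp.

Forming MᵀM = [[148, 6]; [6, 37277/28224]] and Mᵀg = [-137, -275/42]ᵀ gives MᵀM·[m, b]ᵀ = Mᵀg.
det = 148·(37277/28224) − 6² = 1125233/7056.
m = ((-137)·(37277/28224) − 6·(-275/42))/(1125233/7056) = -3998149/4500932; b = (148·(-275/42) − 6·(-137))/(1125233/7056) = -1037568/1125233.

m = -0.888, b = -0.922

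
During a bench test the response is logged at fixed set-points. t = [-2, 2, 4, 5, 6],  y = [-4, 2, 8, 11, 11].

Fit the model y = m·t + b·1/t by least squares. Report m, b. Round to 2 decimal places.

The normal system AᵀA·[m, b]ᵀ = Aᵀy is [[85, 5]; [5, 2269/3600]]·[m, b]ᵀ = [165, 271/30]ᵀ.
Eliminating b: (2269/3600)·(row 1) − 5·(row 2) gives (20573/720)·m = (2269/3600)·165 − 5·(271/30) = 14119/240, so m = 6051/2939.
Then b = ((271/30) − 5·(6051/2939))/(2269/3600) = -5880/2939.

m = 2.06, b = -2.00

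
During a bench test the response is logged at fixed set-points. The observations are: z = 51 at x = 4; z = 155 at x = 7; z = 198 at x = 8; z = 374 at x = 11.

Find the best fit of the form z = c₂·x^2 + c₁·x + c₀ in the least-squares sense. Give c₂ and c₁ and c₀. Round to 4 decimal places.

Sums needed: Σx^2·x^2 = 21394, Σx^2·x = 2250, Σx^2 = 250, Σx·x = 250, Σx = 30, Σ1 = 4.
For Aᵀz: Σx^2·z = 66337, Σx·z = 6987, Σz = 778.
AᵀA·[c₂, c₁, c₀]ᵀ = Aᵀz becomes [[21394, 2250, 250]; [2250, 250, 30]; [250, 30, 4]]·[c₂, c₁, c₀]ᵀ = [66337, 6987, 778]ᵀ.
Row-reducing yields c₂ = 3, c₁ = 27/25, c₀ = -11/10.

c₂ = 3.0000, c₁ = 1.0800, c₀ = -1.1000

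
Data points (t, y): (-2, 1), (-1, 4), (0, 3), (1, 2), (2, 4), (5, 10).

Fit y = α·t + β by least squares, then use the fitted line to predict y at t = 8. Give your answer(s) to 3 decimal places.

Entries of MᵀM: Σt·t = 35, Σt = 5, Σ1 = 6.
Right-hand side: Σt·y = 54, Σy = 24.
Eliminating β: 6·(row 1) − 5·(row 2) gives 185·α = 6·54 − 5·24 = 204, so α = 204/185.
Then β = (24 − 5·(204/185))/6 = 114/37.
At t = 8: ŷ = (204/185)·(8) + (114/37)·(1) = 2202/185.

ŷ = 11.903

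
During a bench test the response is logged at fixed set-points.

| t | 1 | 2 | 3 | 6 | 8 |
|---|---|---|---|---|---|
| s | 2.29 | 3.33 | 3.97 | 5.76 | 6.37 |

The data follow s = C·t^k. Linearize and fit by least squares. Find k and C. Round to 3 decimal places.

k = 0.496, C = 2.318

With ln sᵢ as the transformed response and ln tᵢ as the regressor:
Σln t = 5.6630, Σ(ln t)² = 9.2219, Σln s = 7.0128, Σln t·ln s = 9.3361.
Equations: 9.2219·k + 5.6630·ln C = 9.3361;  5.6630·k + 5·ln C = 7.0128.
Δ = 9.2219·5 − (5.6630)² = 14.0403; k = (9.3361·5 − 5.6630·7.0128)/14.0403 = 0.49623, ln C = (9.2219·7.0128 − 5.6630·9.3361)/14.0403 = 0.84054, so C = exp(0.84054) = 2.31761.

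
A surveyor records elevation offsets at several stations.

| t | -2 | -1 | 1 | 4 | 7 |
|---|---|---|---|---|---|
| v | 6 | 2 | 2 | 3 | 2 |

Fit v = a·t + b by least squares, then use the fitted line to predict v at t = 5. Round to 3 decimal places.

v̂ = 2.241

XᵀX·[a, b]ᵀ = Xᵀv reads: 71·a + 9·b = 14;  9·a + 5·b = 15.
Δ = 71·5 − 9² = 274.
a = (14·5 − 9·15)/274 = -65/274; b = (71·15 − 9·14)/274 = 939/274.
At t = 5: v̂ = (-65/274)·(5) + (939/274)·(1) = 307/137.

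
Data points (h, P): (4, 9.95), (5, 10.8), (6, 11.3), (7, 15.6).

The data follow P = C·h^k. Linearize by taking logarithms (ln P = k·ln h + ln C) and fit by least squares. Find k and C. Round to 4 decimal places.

k = 0.7214, C = 3.4832

Taking logs, ln P = k·ln h + ln C, so regress ln P on ln h.
Σln h = 6.7334, Σ(ln h)² = 11.5091, Σln P = 9.8492, Σln h·ln P = 16.7054.
Equations: 11.5091·k + 6.7334·ln C = 16.7054;  6.7334·k + 4·ln C = 9.8492.
Slope k = (n·Σln h·ln P − Σln h·Σln P)/(n·Σ(ln h)² − (Σln h)²) = (4·16.7054 − 6.7334·9.8492)/0.6976 = 0.72139; ln C = (Σln P − k·Σln h)/n = 1.24795, so C = exp(1.24795) = 3.48320.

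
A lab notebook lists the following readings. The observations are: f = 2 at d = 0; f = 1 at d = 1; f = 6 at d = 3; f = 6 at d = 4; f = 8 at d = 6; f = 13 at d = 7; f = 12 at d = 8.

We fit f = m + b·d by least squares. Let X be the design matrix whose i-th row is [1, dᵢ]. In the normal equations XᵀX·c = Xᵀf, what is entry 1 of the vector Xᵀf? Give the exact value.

48

Entry 1 ↔ basis 1, so (Xᵀf)_{1} = Σᵢ fᵢ = (1)·(2) + (1)·(1) + (1)·(6) + (1)·(6) + (1)·(8) + (1)·(13) + (1)·(12) = 48.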